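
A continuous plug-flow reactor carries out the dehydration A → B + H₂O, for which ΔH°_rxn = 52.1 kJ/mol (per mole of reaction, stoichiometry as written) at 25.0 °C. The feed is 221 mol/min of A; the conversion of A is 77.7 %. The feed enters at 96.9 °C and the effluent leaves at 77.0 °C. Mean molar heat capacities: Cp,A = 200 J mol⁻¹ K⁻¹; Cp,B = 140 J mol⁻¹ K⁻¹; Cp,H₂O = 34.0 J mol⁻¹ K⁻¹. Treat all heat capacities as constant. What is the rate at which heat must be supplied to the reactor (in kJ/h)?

Q_in = 470000 kJ/h

Extent of reaction ξ = 0.777 × 221 = 171.72 mol/min
Reaction term: ξ·ΔH°_rxn = 171.72 × 52.1 = 8946.5 kJ/min
Sensible, feed 96.9→25 °C: -3178 kJ/min
Outlet flows (mol/min): A 49.283, B 171.72, H₂O 171.72
Sensible, products 25→77.0 °C: 2066.2 kJ/min
Q = ΔH = 7834.7 kJ/min = 130.58 kW
Heat supplied = 470080 kJ/h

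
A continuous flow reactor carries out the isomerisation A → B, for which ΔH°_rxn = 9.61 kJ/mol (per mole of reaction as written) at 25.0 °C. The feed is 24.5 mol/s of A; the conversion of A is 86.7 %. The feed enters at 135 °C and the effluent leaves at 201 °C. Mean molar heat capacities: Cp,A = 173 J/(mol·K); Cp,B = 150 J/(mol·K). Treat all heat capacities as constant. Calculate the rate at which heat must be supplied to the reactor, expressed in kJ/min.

Extent of reaction ξ = 0.867 × 24.5 = 21.241 mol/s
Reaction term: ξ·ΔH°_rxn = 21.241 × 9.61 = 204.13 kJ/s
Sensible, feed 135→25 °C: -466.24 kJ/s
Outlet flows (mol/s): A 3.2585, B 21.241
Sensible, products 25→201 °C: 659.99 kJ/s
Q = ΔH = 397.89 kJ/s = 397.89 kW
Heat supplied = 23873 kJ/min

Q_in = 23900 kJ/min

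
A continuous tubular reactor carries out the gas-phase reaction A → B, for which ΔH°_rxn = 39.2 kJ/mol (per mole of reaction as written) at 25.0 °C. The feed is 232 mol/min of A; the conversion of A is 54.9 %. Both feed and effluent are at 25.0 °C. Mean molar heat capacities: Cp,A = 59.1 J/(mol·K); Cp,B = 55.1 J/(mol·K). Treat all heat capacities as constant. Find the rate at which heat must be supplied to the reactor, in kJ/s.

Extent of reaction ξ = 0.549 × 232 = 127.37 mol/min
Reaction term: ξ·ΔH°_rxn = 127.37 × 39.2 = 4992.8 kJ/min
Q = ΔH = 4992.8 kJ/min = 83.214 kW
Heat supplied = 83.214 kJ/s

Q_in = 83.2 kJ/s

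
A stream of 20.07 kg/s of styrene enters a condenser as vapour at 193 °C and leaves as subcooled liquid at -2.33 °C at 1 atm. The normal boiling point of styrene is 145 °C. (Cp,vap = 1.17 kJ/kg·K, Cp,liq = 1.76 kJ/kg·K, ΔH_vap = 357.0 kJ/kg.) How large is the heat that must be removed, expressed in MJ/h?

vapour 193→145 °C: -56.16 kJ/kg
condensation at 145 °C: -357 kJ/kg
liquid 145→-2.33 °C: -259.3 kJ/kg
Δh = -56.16 + -357 + -259.3 = -672.46 kJ/kg
Q = ṁ·Δh = 20.07 kg/s × -672.46 kJ/kg = -13496 kJ/s
|Q| = 13496 kW = 48587 MJ/h

Q_c = 48600 MJ/h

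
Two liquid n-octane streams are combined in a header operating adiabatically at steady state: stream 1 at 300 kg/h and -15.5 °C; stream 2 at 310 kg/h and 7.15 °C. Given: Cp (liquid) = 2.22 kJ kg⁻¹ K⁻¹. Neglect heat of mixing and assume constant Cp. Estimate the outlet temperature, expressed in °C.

T_out = -3.99 °C

Energy balance with Q = 0: Σ ṁᵢCp,ᵢ(T_out − Tᵢ) = 0
Σ ṁᵢCp,ᵢTᵢ = 300×2.22×-15.5 + 310×2.22×7.15 = -5402.4
Σ ṁᵢCp,ᵢ = 300×2.22 + 310×2.22 = 1354.2
T_out = -5402.4 / 1354.2 = -3.9893 °C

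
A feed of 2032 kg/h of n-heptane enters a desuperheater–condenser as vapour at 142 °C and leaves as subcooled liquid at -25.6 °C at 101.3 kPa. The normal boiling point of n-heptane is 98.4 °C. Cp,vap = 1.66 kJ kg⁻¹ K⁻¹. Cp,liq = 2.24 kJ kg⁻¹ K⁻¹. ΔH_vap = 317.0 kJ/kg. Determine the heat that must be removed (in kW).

vapour 142→98.4 °C: -72.376 kJ/kg
condensation at 98.4 °C: -317 kJ/kg
liquid 98.4→-25.6 °C: -277.76 kJ/kg
Δh = -72.376 + -317 + -277.76 = -667.14 kJ/kg
Q = ṁ·Δh = 2032 kg/h × -667.14 kJ/kg = -1.3556e+06 kJ/h
|Q| = 376.56 kW

Q_c = 377 kW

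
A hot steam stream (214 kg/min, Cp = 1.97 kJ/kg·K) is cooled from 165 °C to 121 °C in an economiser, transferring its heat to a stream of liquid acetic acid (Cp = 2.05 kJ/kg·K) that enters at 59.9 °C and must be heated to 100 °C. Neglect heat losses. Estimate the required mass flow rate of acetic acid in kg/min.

Heat released by hot stream: Q = 214 × 1.97 × (165 − 121) = 18550 kJ/min
Energy balance on cold side (adiabatic exchanger): Q = ṁ_c·Cp_c·(T_c,out − T_c,in)
ṁ_c = 18550 / [2.05 × (100 − 59.9)] = 225.65 kg/min

ṁ_c = 226 kg/min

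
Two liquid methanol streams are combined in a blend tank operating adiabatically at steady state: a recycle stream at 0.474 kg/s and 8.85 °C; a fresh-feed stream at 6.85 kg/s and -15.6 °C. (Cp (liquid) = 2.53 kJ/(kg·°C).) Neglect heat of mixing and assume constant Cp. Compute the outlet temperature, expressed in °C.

No heat crosses the boundary, so H_out = H_in.
Σ ṁᵢCp,ᵢTᵢ = 0.474×2.53×8.85 + 6.85×2.53×-15.6 = -259.74
Σ ṁᵢCp,ᵢ = 0.474×2.53 + 6.85×2.53 = 18.53
T_out = -259.74 / 18.53 = -14.018 °C

T_out = -14.0 °C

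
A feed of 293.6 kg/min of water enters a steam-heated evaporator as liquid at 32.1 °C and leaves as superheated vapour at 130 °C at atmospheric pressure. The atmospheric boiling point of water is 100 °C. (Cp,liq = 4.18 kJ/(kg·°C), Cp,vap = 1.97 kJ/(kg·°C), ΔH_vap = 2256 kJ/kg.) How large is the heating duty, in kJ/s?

liquid 32.1→100 °C: 283.82 kJ/kg
vaporisation at 100 °C: 2256 kJ/kg
vapour 100→130 °C: 59.1 kJ/kg
Δh = 283.82 + 2256 + 59.1 = 2598.9 kJ/kg
Q = ṁ·Δh = 293.6 kg/min × 2598.9 kJ/kg = 763040 kJ/min
|Q| = 12717 kW

Q = 12700 kJ/s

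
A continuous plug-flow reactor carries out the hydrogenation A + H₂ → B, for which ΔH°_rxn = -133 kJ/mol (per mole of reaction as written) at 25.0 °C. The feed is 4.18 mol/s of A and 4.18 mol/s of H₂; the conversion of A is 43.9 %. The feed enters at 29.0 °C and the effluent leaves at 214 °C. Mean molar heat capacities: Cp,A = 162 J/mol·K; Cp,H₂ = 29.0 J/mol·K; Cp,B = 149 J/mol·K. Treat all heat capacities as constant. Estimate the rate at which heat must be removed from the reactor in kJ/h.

Q_out = 399000 kJ/h

Extent of reaction ξ = 0.439 × 4.18 = 1.835 mol/s
Reaction term: ξ·ΔH°_rxn = 1.835 × -133 = -244.06 kJ/s
Sensible, feed 29.0→25 °C: -3.1935 kJ/s
Outlet flows (mol/s): A 2.345, H₂ 2.345, B 1.835
Sensible, products 25→214 °C: 136.33 kJ/s
Q = ΔH = -110.92 kJ/s = -110.92 kW
Heat removed = 399330 kJ/h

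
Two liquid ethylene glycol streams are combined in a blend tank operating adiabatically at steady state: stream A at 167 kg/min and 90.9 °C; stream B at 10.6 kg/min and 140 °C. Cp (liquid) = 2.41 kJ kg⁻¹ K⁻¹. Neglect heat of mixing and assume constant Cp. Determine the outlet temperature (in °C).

Adiabatic, steady state ⇒ Σ ṁᵢCp,ᵢ(T_out − Tᵢ) = 0
Σ ṁᵢCp,ᵢTᵢ = 167×2.41×90.9 + 10.6×2.41×140 = 40161
Σ ṁᵢCp,ᵢ = 167×2.41 + 10.6×2.41 = 428.02
T_out = 40161 / 428.02 = 93.831 °C

T_out = 93.8 °C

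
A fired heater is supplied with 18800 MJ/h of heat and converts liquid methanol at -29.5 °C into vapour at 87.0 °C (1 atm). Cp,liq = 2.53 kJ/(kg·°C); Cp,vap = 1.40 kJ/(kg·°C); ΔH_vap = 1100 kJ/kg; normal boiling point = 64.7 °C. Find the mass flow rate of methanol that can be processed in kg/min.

Δh = 2.53×(64.7−-29.5) + 1100 + 1.40×(87.0−64.7) = 1369.5 kJ/kg
Q = 18800 MJ/h = 5222.2 kJ/s = 313330 kJ/min
ṁ = Q/Δh = 313330 / 1369.5 = 228.79 kg/min

ṁ = 229 kg/min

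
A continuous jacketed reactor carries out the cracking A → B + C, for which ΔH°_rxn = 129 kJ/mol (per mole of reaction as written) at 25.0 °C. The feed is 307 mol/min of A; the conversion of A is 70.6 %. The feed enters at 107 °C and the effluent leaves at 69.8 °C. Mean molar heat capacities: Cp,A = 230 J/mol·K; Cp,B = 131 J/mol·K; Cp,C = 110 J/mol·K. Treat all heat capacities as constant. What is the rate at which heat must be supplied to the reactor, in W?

Q_in = 424000 W

Extent of reaction ξ = 0.706 × 307 = 216.74 mol/min
Reaction term: ξ·ΔH°_rxn = 216.74 × 129 = 27960 kJ/min
Sensible, feed 107→25 °C: -5790 kJ/min
Outlet flows (mol/min): A 90.258, B 216.74, C 216.74
Sensible, products 25→69.8 °C: 3270.1 kJ/min
Q = ΔH = 25440 kJ/min = 424 kW
Heat supplied = 424000 W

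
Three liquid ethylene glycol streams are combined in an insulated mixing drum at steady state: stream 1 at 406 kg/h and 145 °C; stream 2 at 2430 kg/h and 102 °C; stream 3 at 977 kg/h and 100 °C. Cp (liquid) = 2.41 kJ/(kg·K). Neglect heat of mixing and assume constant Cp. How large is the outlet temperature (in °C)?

T_out = 106 °C

No heat crosses the boundary, so H_out = H_in.
Σ ṁᵢCp,ᵢTᵢ = 406×2.41×145 + 2430×2.41×102 + 977×2.41×100 = 974680
Σ ṁᵢCp,ᵢ = 406×2.41 + 2430×2.41 + 977×2.41 = 9189.3
T_out = 974680 / 9189.3 = 106.07 °C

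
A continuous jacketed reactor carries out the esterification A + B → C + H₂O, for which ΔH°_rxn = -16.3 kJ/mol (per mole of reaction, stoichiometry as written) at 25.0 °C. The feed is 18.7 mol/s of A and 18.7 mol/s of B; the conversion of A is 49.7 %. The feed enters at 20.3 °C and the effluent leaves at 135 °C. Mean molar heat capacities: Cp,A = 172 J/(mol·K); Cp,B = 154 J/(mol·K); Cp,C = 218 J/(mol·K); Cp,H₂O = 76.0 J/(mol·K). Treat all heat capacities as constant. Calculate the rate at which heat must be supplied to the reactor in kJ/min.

Q_in = 30900 kJ/min

Extent of reaction ξ = 0.497 × 18.7 = 9.2939 mol/s
Reaction term: ξ·ΔH°_rxn = 9.2939 × -16.3 = -151.49 kJ/s
Sensible, feed 20.3→25 °C: 28.652 kJ/s
Outlet flows (mol/s): A 9.4061, B 9.4061, C 9.2939, H₂O 9.2939
Sensible, products 25→135 °C: 637.87 kJ/s
Q = ΔH = 515.03 kJ/s = 515.03 kW
Heat supplied = 30902 kJ/min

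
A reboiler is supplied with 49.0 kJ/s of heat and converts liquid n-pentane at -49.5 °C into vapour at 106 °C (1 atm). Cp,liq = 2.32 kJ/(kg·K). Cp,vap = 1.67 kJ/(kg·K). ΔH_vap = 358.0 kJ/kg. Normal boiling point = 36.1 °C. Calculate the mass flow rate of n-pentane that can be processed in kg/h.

ṁ = 262 kg/h

Δh = 2.32×(36.1−-49.5) + 358.0 + 1.67×(106−36.1) = 673.33 kJ/kg
Q = 49.0 kJ/s = 49 kJ/s = 176400 kJ/h
ṁ = Q/Δh = 176400 / 673.33 = 261.98 kg/h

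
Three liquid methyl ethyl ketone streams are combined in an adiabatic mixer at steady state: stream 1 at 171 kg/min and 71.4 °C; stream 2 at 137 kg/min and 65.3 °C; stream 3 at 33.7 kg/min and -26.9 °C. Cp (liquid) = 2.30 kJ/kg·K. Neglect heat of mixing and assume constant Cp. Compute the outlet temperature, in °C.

No heat crosses the boundary, so H_out = H_in.
T_out = Σ ṁᵢCp,ᵢTᵢ / Σ ṁᵢCp,ᵢ
      = 46573 / 785.91 = 59.259 °C

T_out = 59.3 °C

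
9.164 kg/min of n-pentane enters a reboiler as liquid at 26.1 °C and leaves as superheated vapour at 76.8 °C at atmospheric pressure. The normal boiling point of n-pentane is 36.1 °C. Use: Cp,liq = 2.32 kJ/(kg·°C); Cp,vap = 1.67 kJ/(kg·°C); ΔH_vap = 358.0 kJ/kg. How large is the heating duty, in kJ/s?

Q = 68.6 kJ/s

liquid 26.1→36.1 °C: 23.2 kJ/kg
vaporisation at 36.1 °C: 358 kJ/kg
vapour 36.1→76.8 °C: 67.969 kJ/kg
Δh = 23.2 + 358 + 67.969 = 449.17 kJ/kg
Q = ṁ·Δh = 9.164 kg/min × 449.17 kJ/kg = 4116.2 kJ/min
|Q| = 68.603 kW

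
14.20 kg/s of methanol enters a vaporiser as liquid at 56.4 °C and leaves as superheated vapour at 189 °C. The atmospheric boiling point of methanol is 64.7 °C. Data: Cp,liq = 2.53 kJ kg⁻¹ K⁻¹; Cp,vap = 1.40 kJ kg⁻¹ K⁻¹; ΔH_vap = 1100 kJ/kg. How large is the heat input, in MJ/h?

liquid 56.4→64.7 °C: 20.999 kJ/kg
vaporisation at 64.7 °C: 1100 kJ/kg
vapour 64.7→189 °C: 174.02 kJ/kg
Δh = 20.999 + 1100 + 174.02 = 1295 kJ/kg
Q = ṁ·Δh = 14.20 kg/s × 1295 kJ/kg = 18389 kJ/s
|Q| = 18389 kW = 66201 MJ/h

Q = 66200 MJ/h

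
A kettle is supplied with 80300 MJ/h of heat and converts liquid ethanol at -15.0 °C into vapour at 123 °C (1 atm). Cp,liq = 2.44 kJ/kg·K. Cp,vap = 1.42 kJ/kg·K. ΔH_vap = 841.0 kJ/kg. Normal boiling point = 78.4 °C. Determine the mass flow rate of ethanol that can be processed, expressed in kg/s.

Δh = 2.44×(78.4−-15.0) + 841.0 + 1.42×(123−78.4) = 1132.2 kJ/kg
Q = 80300 MJ/h = 22306 kJ/s = 22306 kJ/s
ṁ = Q/Δh = 22306 / 1132.2 = 19.701 kg/s

ṁ = 19.7 kg/s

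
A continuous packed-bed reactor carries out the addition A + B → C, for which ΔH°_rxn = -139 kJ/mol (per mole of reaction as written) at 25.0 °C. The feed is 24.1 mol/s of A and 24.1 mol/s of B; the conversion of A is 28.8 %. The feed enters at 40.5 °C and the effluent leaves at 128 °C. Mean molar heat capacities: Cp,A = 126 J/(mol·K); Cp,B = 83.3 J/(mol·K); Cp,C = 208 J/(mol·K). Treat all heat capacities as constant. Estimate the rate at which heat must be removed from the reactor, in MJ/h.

Q_out = 1890 MJ/h

Extent of reaction ξ = 0.288 × 24.1 = 6.9408 mol/s
Reaction term: ξ·ΔH°_rxn = 6.9408 × -139 = -964.77 kJ/s
Sensible, feed 40.5→25 °C: -78.184 kJ/s
Outlet flows (mol/s): A 17.159, B 17.159, C 6.9408
Sensible, products 25→128 °C: 518.62 kJ/s
Q = ΔH = -524.34 kJ/s = -524.34 kW
Heat removed = 1887.6 MJ/h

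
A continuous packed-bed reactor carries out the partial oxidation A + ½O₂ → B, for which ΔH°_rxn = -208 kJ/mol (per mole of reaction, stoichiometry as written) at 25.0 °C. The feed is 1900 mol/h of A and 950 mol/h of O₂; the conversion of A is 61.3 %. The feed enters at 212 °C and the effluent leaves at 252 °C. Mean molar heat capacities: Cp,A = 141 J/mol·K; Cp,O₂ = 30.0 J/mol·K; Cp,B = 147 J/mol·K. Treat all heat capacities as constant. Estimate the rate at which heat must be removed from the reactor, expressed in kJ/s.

Extent of reaction ξ = 0.613 × 1900 = 1164.7 mol/h
Reaction term: ξ·ΔH°_rxn = 1164.7 × -208 = -242260 kJ/h
Sensible, feed 212→25 °C: -55427 kJ/h
Outlet flows (mol/h): A 735.3, O₂ 367.65, B 1164.7
Sensible, products 25→252 °C: 64903 kJ/h
Q = ΔH = -232780 kJ/h = -64.661 kW
Heat removed = 64.661 kJ/s

Q_out = 64.7 kJ/s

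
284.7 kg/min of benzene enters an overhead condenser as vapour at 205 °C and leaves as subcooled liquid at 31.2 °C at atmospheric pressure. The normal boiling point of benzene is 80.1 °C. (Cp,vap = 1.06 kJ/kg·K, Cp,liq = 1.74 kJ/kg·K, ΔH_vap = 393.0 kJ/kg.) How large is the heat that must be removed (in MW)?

vapour 205→80.1 °C: -132.39 kJ/kg
condensation at 80.1 °C: -393 kJ/kg
liquid 80.1→31.2 °C: -85.086 kJ/kg
Δh = -132.39 + -393 + -85.086 = -610.48 kJ/kg
Q = ṁ·Δh = 284.7 kg/min × -610.48 kJ/kg = -173800 kJ/min
|Q| = 2896.7 kW = 2.8967 MW

Q_c = 2.90 MW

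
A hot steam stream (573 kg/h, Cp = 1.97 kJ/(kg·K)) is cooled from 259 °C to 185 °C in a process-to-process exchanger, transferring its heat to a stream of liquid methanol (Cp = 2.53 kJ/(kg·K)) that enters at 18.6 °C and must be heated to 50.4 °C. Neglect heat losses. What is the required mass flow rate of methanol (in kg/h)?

Heat released by hot stream: Q = 573 × 1.97 × (259 − 185) = 83532 kJ/h
Energy balance on cold side (adiabatic exchanger): Q = ṁ_c·Cp_c·(T_c,out − T_c,in)
ṁ_c = 83532 / [2.53 × (50.4 − 18.6)] = 1038.3 kg/h

ṁ_c = 1040 kg/h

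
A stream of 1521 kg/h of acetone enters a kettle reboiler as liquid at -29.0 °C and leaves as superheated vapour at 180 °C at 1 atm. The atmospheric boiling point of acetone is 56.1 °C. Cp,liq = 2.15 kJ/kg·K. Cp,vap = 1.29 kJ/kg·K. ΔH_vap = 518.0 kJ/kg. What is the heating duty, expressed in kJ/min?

liquid -29.0→56.1 °C: 182.96 kJ/kg
vaporisation at 56.1 °C: 518 kJ/kg
vapour 56.1→180 °C: 159.83 kJ/kg
Δh = 182.96 + 518 + 159.83 = 860.8 kJ/kg
Q = ṁ·Δh = 1521 kg/h × 860.8 kJ/kg = 1.3093e+06 kJ/h
|Q| = 363.69 kW = 21821 kJ/min

Q = 21800 kJ/min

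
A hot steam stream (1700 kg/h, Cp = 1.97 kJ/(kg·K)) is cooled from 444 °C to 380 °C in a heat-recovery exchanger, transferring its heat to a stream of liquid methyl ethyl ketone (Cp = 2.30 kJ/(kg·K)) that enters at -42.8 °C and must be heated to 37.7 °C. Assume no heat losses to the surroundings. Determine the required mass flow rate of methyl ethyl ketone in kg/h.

Heat released by hot stream: Q = 1700 × 1.97 × (444 − 380) = 214340 kJ/h
Energy balance on cold side (adiabatic exchanger): Q = ṁ_c·Cp_c·(T_c,out − T_c,in)
ṁ_c = 214340 / [2.30 × (37.7 − -42.8)] = 1157.6 kg/h

ṁ_c = 1160 kg/h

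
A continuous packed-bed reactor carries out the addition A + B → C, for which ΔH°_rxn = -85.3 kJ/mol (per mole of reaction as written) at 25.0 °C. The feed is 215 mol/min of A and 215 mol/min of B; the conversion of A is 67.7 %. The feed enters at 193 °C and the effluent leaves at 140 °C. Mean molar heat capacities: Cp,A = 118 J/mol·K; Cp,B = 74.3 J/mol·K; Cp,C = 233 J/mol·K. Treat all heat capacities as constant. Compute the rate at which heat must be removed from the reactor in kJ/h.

Q_out = 836000 kJ/h

Extent of reaction ξ = 0.677 × 215 = 145.56 mol/min
Reaction term: ξ·ΔH°_rxn = 145.56 × -85.3 = -12416 kJ/min
Sensible, feed 193→25 °C: -6945.9 kJ/min
Outlet flows (mol/min): A 69.445, B 69.445, C 145.56
Sensible, products 25→140 °C: 5435.9 kJ/min
Q = ΔH = -13926 kJ/min = -232.1 kW
Heat removed = 835550 kJ/h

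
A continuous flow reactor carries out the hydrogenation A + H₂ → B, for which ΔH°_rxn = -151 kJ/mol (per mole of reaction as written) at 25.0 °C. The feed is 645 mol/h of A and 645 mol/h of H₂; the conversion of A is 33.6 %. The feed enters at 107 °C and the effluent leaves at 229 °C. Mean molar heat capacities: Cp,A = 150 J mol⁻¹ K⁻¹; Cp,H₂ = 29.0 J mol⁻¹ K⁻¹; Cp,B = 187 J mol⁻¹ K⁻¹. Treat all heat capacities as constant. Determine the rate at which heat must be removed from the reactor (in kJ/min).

Extent of reaction ξ = 0.336 × 645 = 216.72 mol/h
Reaction term: ξ·ΔH°_rxn = 216.72 × -151 = -32725 kJ/h
Sensible, feed 107→25 °C: -9467.3 kJ/h
Outlet flows (mol/h): A 428.28, H₂ 428.28, B 216.72
Sensible, products 25→229 °C: 23907 kJ/h
Q = ΔH = -18286 kJ/h = -5.0793 kW
Heat removed = 304.76 kJ/min

Q_out = 305 kJ/min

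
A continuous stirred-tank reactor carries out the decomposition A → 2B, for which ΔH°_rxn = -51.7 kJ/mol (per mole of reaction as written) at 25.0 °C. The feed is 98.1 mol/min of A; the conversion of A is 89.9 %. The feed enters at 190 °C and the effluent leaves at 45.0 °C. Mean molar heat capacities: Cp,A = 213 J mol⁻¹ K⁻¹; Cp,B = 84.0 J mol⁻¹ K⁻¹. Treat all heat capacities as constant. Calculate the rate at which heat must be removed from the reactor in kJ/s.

Extent of reaction ξ = 0.899 × 98.1 = 88.192 mol/min
Reaction term: ξ·ΔH°_rxn = 88.192 × -51.7 = -4559.5 kJ/min
Sensible, feed 190→25 °C: -3447.7 kJ/min
Outlet flows (mol/min): A 9.9081, B 176.38
Sensible, products 25→45.0 °C: 338.53 kJ/min
Q = ΔH = -7668.7 kJ/min = -127.81 kW
Heat removed = 127.81 kJ/s

Q_out = 128 kJ/s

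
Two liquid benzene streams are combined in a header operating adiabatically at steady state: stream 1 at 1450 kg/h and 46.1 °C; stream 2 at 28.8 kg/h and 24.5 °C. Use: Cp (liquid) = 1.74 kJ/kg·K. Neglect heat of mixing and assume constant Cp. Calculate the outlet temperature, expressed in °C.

No heat crosses the boundary, so H_out = H_in.
T_out = Σ ṁᵢCp,ᵢTᵢ / Σ ṁᵢCp,ᵢ
      = 117540 / 2573.1 = 45.679 °C

T_out = 45.7 °C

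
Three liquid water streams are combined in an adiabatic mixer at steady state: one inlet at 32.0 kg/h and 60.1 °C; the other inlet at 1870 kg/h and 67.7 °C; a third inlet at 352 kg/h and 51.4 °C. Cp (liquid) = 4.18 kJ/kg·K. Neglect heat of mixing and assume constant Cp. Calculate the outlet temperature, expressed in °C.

Energy balance with Q = 0: Σ ṁᵢCp,ᵢ(T_out − Tᵢ) = 0
T_out = Σ ṁᵢCp,ᵢTᵢ / Σ ṁᵢCp,ᵢ
      = 612850 / 9421.7 = 65.047 °C

T_out = 65.0 °C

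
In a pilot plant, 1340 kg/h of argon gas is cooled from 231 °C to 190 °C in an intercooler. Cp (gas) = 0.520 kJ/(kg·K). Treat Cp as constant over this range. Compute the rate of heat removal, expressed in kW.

Q = ṁ·Cp·ΔT = 1340 × 0.520 × (190 − 231) = -28569 kJ/h
Converting: 28569 / 3600 s = 7.9358 kW

Q_c = 7.94 kW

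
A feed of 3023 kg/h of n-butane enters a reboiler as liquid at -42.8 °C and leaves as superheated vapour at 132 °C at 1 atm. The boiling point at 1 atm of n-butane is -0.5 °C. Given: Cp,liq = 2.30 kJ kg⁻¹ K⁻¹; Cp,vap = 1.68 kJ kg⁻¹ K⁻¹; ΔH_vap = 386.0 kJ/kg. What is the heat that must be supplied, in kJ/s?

Q = 593 kJ/s

liquid -42.8→-0.5 °C: 97.29 kJ/kg
vaporisation at -0.5 °C: 386 kJ/kg
vapour -0.5→132 °C: 222.6 kJ/kg
Δh = 97.29 + 386 + 222.6 = 705.89 kJ/kg
Q = ṁ·Δh = 3023 kg/h × 705.89 kJ/kg = 2.1339e+06 kJ/h
|Q| = 592.75 kW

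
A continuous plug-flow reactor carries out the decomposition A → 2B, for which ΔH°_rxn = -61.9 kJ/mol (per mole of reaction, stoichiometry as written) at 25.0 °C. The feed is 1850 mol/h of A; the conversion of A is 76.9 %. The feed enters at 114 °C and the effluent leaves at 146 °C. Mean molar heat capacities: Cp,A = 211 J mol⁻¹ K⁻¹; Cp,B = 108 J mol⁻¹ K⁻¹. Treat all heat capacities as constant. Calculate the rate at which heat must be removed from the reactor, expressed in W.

Q_out = 20800 W

Extent of reaction ξ = 0.769 × 1850 = 1422.7 mol/h
Reaction term: ξ·ΔH°_rxn = 1422.7 × -61.9 = -88062 kJ/h
Sensible, feed 114→25 °C: -34741 kJ/h
Outlet flows (mol/h): A 427.35, B 2845.3
Sensible, products 25→146 °C: 48093 kJ/h
Q = ΔH = -74710 kJ/h = -20.753 kW
Heat removed = 20753 W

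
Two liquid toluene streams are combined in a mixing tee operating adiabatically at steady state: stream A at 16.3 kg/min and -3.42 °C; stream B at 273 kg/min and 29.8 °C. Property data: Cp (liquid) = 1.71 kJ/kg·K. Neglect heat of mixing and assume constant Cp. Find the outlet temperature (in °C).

Energy balance with Q = 0: Σ ṁᵢCp,ᵢ(T_out − Tᵢ) = 0
Σ ṁᵢCp,ᵢTᵢ = 16.3×1.71×-3.42 + 273×1.71×29.8 = 13816
Σ ṁᵢCp,ᵢ = 16.3×1.71 + 273×1.71 = 494.7
T_out = 13816 / 494.7 = 27.928 °C

T_out = 27.9 °C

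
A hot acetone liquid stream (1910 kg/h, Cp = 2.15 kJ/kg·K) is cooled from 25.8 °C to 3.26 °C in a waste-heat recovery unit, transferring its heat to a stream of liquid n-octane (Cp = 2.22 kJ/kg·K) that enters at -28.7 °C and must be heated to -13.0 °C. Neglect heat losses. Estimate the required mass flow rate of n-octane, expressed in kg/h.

Heat released by hot stream: Q = 1910 × 2.15 × (25.8 − 3.26) = 92561 kJ/h
Energy balance on cold side (adiabatic exchanger): Q = ṁ_c·Cp_c·(T_c,out − T_c,in)
ṁ_c = 92561 / [2.22 × (-13.0 − -28.7)] = 2655.7 kg/h

ṁ_c = 2660 kg/h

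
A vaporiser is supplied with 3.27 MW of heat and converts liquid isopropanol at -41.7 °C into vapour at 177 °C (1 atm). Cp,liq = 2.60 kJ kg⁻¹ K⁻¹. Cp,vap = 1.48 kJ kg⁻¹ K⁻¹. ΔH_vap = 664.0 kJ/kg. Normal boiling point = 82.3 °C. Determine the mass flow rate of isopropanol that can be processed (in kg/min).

ṁ = 174 kg/min

Δh = 2.60×(82.3−-41.7) + 664.0 + 1.48×(177−82.3) = 1126.6 kJ/kg
Q = 3.27 MW = 3270 kJ/s = 196200 kJ/min
ṁ = Q/Δh = 196200 / 1126.6 = 174.16 kg/min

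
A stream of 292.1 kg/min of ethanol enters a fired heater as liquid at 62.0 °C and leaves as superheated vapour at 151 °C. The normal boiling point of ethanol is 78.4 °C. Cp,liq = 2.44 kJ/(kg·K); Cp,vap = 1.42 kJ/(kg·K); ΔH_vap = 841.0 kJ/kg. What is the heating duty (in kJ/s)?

liquid 62.0→78.4 °C: 40.016 kJ/kg
vaporisation at 78.4 °C: 841 kJ/kg
vapour 78.4→151 °C: 103.09 kJ/kg
Δh = 40.016 + 841 + 103.09 = 984.11 kJ/kg
Q = ṁ·Δh = 292.1 kg/min × 984.11 kJ/kg = 287460 kJ/min
|Q| = 4791 kW

Q = 4790 kJ/s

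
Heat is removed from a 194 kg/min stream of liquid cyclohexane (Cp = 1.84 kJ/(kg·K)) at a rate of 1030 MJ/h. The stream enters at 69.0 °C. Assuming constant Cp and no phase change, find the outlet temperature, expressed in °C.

Q = 1030 MJ/h = 17167 kJ/min
ΔT = Q/(ṁ·Cp) = 17167/(194×1.84) = 48.091 K
T_out = 69.0 − 48.091 = 20.909 °C

T_out = 20.9 °C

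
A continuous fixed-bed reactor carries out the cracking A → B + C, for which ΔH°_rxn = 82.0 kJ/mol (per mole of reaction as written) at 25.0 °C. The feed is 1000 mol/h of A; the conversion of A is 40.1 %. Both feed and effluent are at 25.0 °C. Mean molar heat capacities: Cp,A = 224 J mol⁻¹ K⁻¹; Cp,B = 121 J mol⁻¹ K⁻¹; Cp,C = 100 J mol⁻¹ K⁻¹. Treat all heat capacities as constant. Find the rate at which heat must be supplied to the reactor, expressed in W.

Q_in = 9130 W

Extent of reaction ξ = 0.401 × 1000 = 401 mol/h
Reaction term: ξ·ΔH°_rxn = 401 × 82.0 = 32882 kJ/h
Q = ΔH = 32882 kJ/h = 9.1339 kW
Heat supplied = 9133.9 W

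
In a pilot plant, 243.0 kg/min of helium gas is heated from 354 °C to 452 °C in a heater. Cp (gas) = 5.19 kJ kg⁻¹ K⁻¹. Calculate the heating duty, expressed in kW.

Q = 2060 kW

Q = ṁ·Cp·ΔT = 243.0 × 5.19 × (452 − 354) = 123590 kJ/min
Converting: 123590 / 60 s = 2059.9 kW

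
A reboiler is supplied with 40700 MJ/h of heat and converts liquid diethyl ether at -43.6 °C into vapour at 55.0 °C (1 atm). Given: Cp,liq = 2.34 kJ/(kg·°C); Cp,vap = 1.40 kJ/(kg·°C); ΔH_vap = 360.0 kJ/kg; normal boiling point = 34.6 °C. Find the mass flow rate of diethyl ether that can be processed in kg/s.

Δh = 2.34×(34.6−-43.6) + 360.0 + 1.40×(55.0−34.6) = 571.55 kJ/kg
Q = 40700 MJ/h = 11306 kJ/s = 11306 kJ/s
ṁ = Q/Δh = 11306 / 571.55 = 19.781 kg/s

ṁ = 19.8 kg/s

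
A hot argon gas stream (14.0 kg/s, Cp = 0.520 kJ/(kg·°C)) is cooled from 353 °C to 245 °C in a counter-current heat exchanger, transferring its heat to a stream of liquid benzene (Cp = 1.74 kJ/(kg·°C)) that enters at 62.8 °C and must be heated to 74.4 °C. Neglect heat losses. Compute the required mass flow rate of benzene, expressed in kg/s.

Heat released by hot stream: Q = 14.0 × 0.520 × (353 − 245) = 786.24 kJ/s
Energy balance on cold side (adiabatic exchanger): Q = ṁ_c·Cp_c·(T_c,out − T_c,in)
ṁ_c = 786.24 / [1.74 × (74.4 − 62.8)] = 38.954 kg/s

ṁ_c = 39.0 kg/s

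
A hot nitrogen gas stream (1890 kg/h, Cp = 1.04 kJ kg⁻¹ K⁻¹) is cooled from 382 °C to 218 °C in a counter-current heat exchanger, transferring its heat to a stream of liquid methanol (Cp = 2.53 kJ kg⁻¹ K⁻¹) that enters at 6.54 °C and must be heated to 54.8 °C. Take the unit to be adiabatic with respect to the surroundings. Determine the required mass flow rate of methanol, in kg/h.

Heat released by hot stream: Q = 1890 × 1.04 × (382 − 218) = 322360 kJ/h
Energy balance on cold side (adiabatic exchanger): Q = ṁ_c·Cp_c·(T_c,out − T_c,in)
ṁ_c = 322360 / [2.53 × (54.8 − 6.54)] = 2640.2 kg/h

ṁ_c = 2640 kg/h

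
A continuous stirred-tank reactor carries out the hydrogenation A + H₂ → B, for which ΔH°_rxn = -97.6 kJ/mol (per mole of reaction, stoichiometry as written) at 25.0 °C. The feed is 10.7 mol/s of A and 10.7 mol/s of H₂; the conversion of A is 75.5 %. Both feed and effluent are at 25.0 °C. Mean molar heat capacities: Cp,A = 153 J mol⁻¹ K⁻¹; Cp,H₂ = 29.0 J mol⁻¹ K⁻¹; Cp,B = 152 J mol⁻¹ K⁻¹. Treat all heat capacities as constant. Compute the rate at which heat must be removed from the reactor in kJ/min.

Q_out = 47300 kJ/min

Extent of reaction ξ = 0.755 × 10.7 = 8.0785 mol/s
Reaction term: ξ·ΔH°_rxn = 8.0785 × -97.6 = -788.46 kJ/s
Q = ΔH = -788.46 kJ/s = -788.46 kW
Heat removed = 47308 kJ/min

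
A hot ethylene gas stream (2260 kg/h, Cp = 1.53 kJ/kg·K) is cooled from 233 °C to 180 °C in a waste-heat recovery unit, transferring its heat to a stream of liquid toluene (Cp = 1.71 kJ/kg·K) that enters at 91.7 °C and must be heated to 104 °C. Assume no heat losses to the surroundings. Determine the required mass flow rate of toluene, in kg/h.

Heat released by hot stream: Q = 2260 × 1.53 × (233 − 180) = 183260 kJ/h
Energy balance on cold side (adiabatic exchanger): Q = ṁ_c·Cp_c·(T_c,out − T_c,in)
ṁ_c = 183260 / [1.71 × (104 − 91.7)] = 8713.1 kg/h

ṁ_c = 8710 kg/h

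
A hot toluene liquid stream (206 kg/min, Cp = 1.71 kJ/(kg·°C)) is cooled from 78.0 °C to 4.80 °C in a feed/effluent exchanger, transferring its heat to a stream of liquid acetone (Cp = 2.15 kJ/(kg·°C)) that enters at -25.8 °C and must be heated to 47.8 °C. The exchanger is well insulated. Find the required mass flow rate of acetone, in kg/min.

ṁ_c = 163 kg/min

Heat released by hot stream: Q = 206 × 1.71 × (78.0 − 4.80) = 25785 kJ/min
Energy balance on cold side (adiabatic exchanger): Q = ṁ_c·Cp_c·(T_c,out − T_c,in)
ṁ_c = 25785 / [2.15 × (47.8 − -25.8)] = 162.95 kg/min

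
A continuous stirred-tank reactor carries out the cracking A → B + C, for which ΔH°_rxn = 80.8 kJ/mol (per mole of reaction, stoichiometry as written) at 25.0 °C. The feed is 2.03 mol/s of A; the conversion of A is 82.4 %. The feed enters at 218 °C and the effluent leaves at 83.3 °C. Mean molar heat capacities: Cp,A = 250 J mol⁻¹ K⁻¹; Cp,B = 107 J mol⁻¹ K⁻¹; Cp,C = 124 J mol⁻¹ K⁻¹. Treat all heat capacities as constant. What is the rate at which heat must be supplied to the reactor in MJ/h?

Extent of reaction ξ = 0.824 × 2.03 = 1.6727 mol/s
Reaction term: ξ·ΔH°_rxn = 1.6727 × 80.8 = 135.16 kJ/s
Sensible, feed 218→25 °C: -97.947 kJ/s
Outlet flows (mol/s): A 0.35728, B 1.6727, C 1.6727
Sensible, products 25→83.3 °C: 27.734 kJ/s
Q = ΔH = 64.943 kJ/s = 64.943 kW
Heat supplied = 233.79 MJ/h

Q_in = 234 MJ/h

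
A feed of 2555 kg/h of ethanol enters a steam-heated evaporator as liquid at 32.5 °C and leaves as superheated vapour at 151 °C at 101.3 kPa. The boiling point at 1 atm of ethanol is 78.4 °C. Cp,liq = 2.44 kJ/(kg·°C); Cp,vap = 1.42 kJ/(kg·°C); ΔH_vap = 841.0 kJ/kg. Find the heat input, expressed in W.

liquid 32.5→78.4 °C: 112 kJ/kg
vaporisation at 78.4 °C: 841 kJ/kg
vapour 78.4→151 °C: 103.09 kJ/kg
Δh = 112 + 841 + 103.09 = 1056.1 kJ/kg
Q = ṁ·Δh = 2555 kg/h × 1056.1 kJ/kg = 2.6983e+06 kJ/h
|Q| = 749.53 kW = 749530 W

Q = 750000 W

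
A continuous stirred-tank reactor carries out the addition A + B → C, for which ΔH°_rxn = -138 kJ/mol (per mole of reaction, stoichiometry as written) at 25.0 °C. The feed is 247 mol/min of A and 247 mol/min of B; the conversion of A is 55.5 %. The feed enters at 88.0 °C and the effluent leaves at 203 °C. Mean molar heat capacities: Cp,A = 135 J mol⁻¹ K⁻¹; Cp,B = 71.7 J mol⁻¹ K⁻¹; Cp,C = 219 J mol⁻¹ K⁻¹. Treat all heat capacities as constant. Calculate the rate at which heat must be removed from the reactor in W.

Q_out = 212000 W

Extent of reaction ξ = 0.555 × 247 = 137.09 mol/min
Reaction term: ξ·ΔH°_rxn = 137.09 × -138 = -18918 kJ/min
Sensible, feed 88.0→25 °C: -3216.5 kJ/min
Outlet flows (mol/min): A 109.91, B 109.91, C 137.09
Sensible, products 25→203 °C: 9387.9 kJ/min
Q = ΔH = -12746 kJ/min = -212.44 kW
Heat removed = 212440 W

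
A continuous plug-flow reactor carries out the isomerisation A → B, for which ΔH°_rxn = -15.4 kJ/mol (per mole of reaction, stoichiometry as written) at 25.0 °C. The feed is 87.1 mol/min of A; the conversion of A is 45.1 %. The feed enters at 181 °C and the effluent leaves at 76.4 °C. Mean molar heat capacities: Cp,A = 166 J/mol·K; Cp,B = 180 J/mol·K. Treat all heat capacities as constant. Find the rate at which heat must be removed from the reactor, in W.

Extent of reaction ξ = 0.451 × 87.1 = 39.282 mol/min
Reaction term: ξ·ΔH°_rxn = 39.282 × -15.4 = -604.94 kJ/min
Sensible, feed 181→25 °C: -2255.5 kJ/min
Outlet flows (mol/min): A 47.818, B 39.282
Sensible, products 25→76.4 °C: 771.44 kJ/min
Q = ΔH = -2089 kJ/min = -34.817 kW
Heat removed = 34817 W

Q_out = 34800 W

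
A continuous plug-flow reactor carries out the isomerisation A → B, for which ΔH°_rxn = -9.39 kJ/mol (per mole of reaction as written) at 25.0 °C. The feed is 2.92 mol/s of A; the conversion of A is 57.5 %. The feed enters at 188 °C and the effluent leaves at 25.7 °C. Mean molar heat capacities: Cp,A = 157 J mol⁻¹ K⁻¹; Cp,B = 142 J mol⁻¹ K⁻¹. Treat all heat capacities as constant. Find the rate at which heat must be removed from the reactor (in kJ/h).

Q_out = 325000 kJ/h

Extent of reaction ξ = 0.575 × 2.92 = 1.679 mol/s
Reaction term: ξ·ΔH°_rxn = 1.679 × -9.39 = -15.766 kJ/s
Sensible, feed 188→25 °C: -74.726 kJ/s
Outlet flows (mol/s): A 1.241, B 1.679
Sensible, products 25→25.7 °C: 0.30328 kJ/s
Q = ΔH = -90.188 kJ/s = -90.188 kW
Heat removed = 324680 kJ/h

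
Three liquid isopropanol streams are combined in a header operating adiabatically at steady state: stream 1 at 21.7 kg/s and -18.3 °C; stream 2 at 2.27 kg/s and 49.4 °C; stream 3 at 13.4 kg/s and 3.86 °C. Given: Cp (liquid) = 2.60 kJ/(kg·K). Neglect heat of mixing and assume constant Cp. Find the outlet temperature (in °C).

Adiabatic, steady state ⇒ Σ ṁᵢCp,ᵢ(T_out − Tᵢ) = 0
Σ ṁᵢCp,ᵢTᵢ = 21.7×2.60×-18.3 + 2.27×2.60×49.4 + 13.4×2.60×3.86 = -606.44
Σ ṁᵢCp,ᵢ = 21.7×2.60 + 2.27×2.60 + 13.4×2.60 = 97.162
T_out = -606.44 / 97.162 = -6.2416 °C

T_out = -6.24 °C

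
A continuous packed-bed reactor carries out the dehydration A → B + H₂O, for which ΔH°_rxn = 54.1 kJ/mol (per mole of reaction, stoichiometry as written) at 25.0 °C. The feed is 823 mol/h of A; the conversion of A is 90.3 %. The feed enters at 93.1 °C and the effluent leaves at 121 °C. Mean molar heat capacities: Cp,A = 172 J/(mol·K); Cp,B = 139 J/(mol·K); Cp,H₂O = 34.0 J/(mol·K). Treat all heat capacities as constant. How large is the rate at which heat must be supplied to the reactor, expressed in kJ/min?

Extent of reaction ξ = 0.903 × 823 = 743.17 mol/h
Reaction term: ξ·ΔH°_rxn = 743.17 × 54.1 = 40205 kJ/h
Sensible, feed 93.1→25 °C: -9640 kJ/h
Outlet flows (mol/h): A 79.831, B 743.17, H₂O 743.17
Sensible, products 25→121 °C: 13661 kJ/h
Q = ΔH = 44226 kJ/h = 12.285 kW
Heat supplied = 737.1 kJ/min

Q_in = 737 kJ/min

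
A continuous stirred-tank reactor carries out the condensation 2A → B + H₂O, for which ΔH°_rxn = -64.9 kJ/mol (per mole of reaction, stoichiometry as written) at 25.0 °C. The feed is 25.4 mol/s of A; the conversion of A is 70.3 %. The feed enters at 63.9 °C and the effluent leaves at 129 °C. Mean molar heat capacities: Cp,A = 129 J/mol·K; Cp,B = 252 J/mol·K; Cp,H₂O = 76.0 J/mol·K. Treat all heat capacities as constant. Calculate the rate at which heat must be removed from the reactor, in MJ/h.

Q_out = 1080 MJ/h

Extent of reaction ξ = 0.703 × 25.4 / 2 = 8.9281 mol/s
Reaction term: ξ·ΔH°_rxn = 8.9281 × -64.9 = -579.43 kJ/s
Sensible, feed 63.9→25 °C: -127.46 kJ/s
Outlet flows (mol/s): A 7.5438, B 8.9281, H₂O 8.9281
Sensible, products 25→129 °C: 405.76 kJ/s
Q = ΔH = -301.13 kJ/s = -301.13 kW
Heat removed = 1084.1 MJ/h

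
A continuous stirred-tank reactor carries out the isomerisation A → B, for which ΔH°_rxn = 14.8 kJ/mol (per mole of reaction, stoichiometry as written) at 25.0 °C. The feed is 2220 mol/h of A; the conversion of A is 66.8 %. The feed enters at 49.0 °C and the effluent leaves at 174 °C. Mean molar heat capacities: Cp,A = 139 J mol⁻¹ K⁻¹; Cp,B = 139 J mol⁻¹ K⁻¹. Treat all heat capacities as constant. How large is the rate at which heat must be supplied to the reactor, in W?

Extent of reaction ξ = 0.668 × 2220 = 1483 mol/h
Reaction term: ξ·ΔH°_rxn = 1483 × 14.8 = 21948 kJ/h
Sensible, feed 49.0→25 °C: -7405.9 kJ/h
Outlet flows (mol/h): A 737.04, B 1483
Sensible, products 25→174 °C: 45978 kJ/h
Q = ΔH = 60520 kJ/h = 16.811 kW
Heat supplied = 16811 W

Q_in = 16800 W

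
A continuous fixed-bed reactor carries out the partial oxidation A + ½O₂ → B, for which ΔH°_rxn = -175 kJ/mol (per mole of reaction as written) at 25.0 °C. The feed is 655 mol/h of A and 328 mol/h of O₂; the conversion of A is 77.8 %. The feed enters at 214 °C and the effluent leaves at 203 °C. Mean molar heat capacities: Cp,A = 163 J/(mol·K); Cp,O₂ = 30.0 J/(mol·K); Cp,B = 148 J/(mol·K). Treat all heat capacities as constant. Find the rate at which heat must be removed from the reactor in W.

Extent of reaction ξ = 0.778 × 655 = 509.59 mol/h
Reaction term: ξ·ΔH°_rxn = 509.59 × -175 = -89178 kJ/h
Sensible, feed 214→25 °C: -22038 kJ/h
Outlet flows (mol/h): A 145.41, O₂ 73.205, B 509.59
Sensible, products 25→203 °C: 18034 kJ/h
Q = ΔH = -93182 kJ/h = -25.884 kW
Heat removed = 25884 W

Q_out = 25900 W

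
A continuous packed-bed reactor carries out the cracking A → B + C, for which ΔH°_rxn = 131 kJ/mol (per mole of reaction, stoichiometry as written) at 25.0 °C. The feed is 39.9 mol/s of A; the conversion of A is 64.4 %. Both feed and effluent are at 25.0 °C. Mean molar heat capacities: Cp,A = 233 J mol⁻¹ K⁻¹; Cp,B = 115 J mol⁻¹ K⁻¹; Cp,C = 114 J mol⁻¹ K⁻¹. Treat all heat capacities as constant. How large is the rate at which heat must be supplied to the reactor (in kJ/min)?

Q_in = 202000 kJ/min

Extent of reaction ξ = 0.644 × 39.9 = 25.696 mol/s
Reaction term: ξ·ΔH°_rxn = 25.696 × 131 = 3366.1 kJ/s
Q = ΔH = 3366.1 kJ/s = 3366.1 kW
Heat supplied = 201970 kJ/min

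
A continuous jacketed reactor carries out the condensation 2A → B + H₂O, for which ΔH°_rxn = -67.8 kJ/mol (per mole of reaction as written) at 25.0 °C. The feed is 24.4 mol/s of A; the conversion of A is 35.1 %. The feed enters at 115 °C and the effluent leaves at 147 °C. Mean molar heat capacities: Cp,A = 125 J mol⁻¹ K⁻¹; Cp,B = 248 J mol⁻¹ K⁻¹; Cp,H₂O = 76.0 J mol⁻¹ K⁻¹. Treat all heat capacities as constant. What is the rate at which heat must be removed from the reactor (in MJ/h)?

Q_out = 555 MJ/h

Extent of reaction ξ = 0.351 × 24.4 / 2 = 4.2822 mol/s
Reaction term: ξ·ΔH°_rxn = 4.2822 × -67.8 = -290.33 kJ/s
Sensible, feed 115→25 °C: -274.5 kJ/s
Outlet flows (mol/s): A 15.836, B 4.2822, H₂O 4.2822
Sensible, products 25→147 °C: 410.76 kJ/s
Q = ΔH = -154.07 kJ/s = -154.07 kW
Heat removed = 554.66 MJ/h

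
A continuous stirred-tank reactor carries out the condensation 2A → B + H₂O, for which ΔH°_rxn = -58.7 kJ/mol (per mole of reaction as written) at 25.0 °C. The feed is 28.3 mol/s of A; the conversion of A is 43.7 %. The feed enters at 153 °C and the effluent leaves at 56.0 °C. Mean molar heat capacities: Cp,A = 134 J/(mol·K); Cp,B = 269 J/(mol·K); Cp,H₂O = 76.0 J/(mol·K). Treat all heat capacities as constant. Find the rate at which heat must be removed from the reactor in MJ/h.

Extent of reaction ξ = 0.437 × 28.3 / 2 = 6.1836 mol/s
Reaction term: ξ·ΔH°_rxn = 6.1836 × -58.7 = -362.97 kJ/s
Sensible, feed 153→25 °C: -485.4 kJ/s
Outlet flows (mol/s): A 15.933, B 6.1836, H₂O 6.1836
Sensible, products 25→56.0 °C: 132.32 kJ/s
Q = ΔH = -716.06 kJ/s = -716.06 kW
Heat removed = 2577.8 MJ/h

Q_out = 2580 MJ/h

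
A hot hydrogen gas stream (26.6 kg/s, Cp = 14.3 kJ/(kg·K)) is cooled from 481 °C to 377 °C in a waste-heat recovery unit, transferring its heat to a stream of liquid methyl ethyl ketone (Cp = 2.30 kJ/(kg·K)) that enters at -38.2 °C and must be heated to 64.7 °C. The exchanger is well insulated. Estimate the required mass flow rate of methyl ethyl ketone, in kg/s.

ṁ_c = 167 kg/s

Heat released by hot stream: Q = 26.6 × 14.3 × (481 − 377) = 39560 kJ/s
Energy balance on cold side (adiabatic exchanger): Q = ṁ_c·Cp_c·(T_c,out − T_c,in)
ṁ_c = 39560 / [2.30 × (64.7 − -38.2)] = 167.15 kg/s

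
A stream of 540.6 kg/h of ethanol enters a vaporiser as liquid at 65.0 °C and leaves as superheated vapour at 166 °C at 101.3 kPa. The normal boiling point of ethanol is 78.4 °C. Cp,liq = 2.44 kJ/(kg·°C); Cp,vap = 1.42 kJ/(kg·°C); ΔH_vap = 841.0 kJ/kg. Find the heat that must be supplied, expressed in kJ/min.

liquid 65.0→78.4 °C: 32.696 kJ/kg
vaporisation at 78.4 °C: 841 kJ/kg
vapour 78.4→166 °C: 124.39 kJ/kg
Δh = 32.696 + 841 + 124.39 = 998.09 kJ/kg
Q = ṁ·Δh = 540.6 kg/h × 998.09 kJ/kg = 539570 kJ/h
|Q| = 149.88 kW = 8992.8 kJ/min

Q = 8990 kJ/min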